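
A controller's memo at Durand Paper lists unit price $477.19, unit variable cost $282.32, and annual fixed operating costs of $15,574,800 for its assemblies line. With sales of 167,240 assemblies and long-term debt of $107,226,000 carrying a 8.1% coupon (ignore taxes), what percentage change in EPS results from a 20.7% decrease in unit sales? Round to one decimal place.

At 167,240 units, contribution = 167,240 × $194.87 = $32,590,058.80.
EBIT = $32,590,058.80 − $15,574,800 = $17,015,258.80.
After interest of $8,685,306.00, pre-tax earnings = $8,329,952.80.
DCL = total CM / (EBIT − I) = $32,590,058.80 / $8,329,952.80 = 3.9124.
EPS therefore changes by 3.9124 × (-20.7%) = -81.0%.

-81.0%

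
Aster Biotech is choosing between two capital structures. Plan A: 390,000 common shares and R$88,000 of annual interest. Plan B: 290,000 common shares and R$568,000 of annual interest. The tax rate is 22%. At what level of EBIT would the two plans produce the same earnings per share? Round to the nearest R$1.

R$1,960,000

Set EPS_A = EPS_B: (EBIT − R$88,000)(1 − 0.22) ÷ 390,000 = (EBIT − R$568,000)(1 − 0.22) ÷ 290,000.
The (1 − t) factor cancels: (EBIT − 88,000) × 290,000 = (EBIT − 568,000) × 390,000.
Solving, EBIT = (568,000·390,000 − 88,000·290,000) / (390,000 − 290,000) = 196,000,000,000 / 100,000 = 1,960,000.00.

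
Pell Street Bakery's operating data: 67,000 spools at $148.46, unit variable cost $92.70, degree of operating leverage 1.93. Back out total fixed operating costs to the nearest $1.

Total contribution margin = 67,000 × $55.76 = $3,735,920.00.
DOL = contribution / EBIT, so EBIT = $3,735,920.00 / 1.93 = $1,935,709.84.
Fixed costs = CM − EBIT = $3,735,920.00 − $1,935,709.84 = $1,800,210.

$1,800,210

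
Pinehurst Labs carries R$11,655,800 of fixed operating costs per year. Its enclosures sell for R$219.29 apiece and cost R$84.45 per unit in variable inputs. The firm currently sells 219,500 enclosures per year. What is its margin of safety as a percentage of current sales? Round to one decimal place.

60.6%

Unit CM = price − variable cost = R$219.29 − R$84.45 = R$134.84. Break-even units = R$11,655,800 ÷ R$134.84 = 86,441.71; break-even revenue = 86,441.71 × R$219.29 = R$18,955,802.30.
Actual sales revenue = 219,500 × R$219.29 = R$48,134,155.00.
Margin of safety = (R$48,134,155.00 − R$18,955,802.30) ÷ R$48,134,155.00 = 60.6%.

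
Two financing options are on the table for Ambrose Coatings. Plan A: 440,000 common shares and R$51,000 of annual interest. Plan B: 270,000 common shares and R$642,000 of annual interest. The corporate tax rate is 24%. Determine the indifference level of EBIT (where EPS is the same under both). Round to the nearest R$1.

At indifference, (EBIT − 51,000)(1 − t)/440,000 = (EBIT − 642,000)(1 − t)/270,000.
The (1 − t) factor cancels: (EBIT − 51,000) × 270,000 = (EBIT − 642,000) × 440,000.
EBIT × (440,000 − 270,000) = 642,000 × 440,000 − 51,000 × 270,000 = 268,710,000,000, so EBIT = 268,710,000,000 ÷ 170,000 = 1,580,647.06.

R$1,580,647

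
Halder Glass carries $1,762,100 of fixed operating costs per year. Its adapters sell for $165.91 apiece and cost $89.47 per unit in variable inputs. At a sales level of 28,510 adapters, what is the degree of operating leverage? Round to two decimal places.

5.22

Contribution at this volume is 28,510 × $76.44 = $2,179,304.40.
Operating income = contribution − fixed costs = $2,179,304.40 − $1,762,100 = $417,204.40.
So DOL = total CM / EBIT = $2,179,304.40 / $417,204.40 = 5.2236.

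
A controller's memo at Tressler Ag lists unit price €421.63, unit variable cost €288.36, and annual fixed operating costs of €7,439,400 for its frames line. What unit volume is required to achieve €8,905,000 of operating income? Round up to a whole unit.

122,642 frames

Each unit contributes €421.63 − €288.36 = €133.27.
Required volume = (fixed costs + target profit) ÷ CM = (€7,439,400 + €8,905,000) ÷ €133.27 = 122,641.25, so 122,642 frames.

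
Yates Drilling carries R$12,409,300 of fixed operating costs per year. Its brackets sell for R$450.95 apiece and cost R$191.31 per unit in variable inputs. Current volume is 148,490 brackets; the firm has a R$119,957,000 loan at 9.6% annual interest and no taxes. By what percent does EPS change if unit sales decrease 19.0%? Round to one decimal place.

Contribution at this volume is 148,490 × R$259.64 = R$38,553,943.60.
Subtracting fixed costs: EBIT = R$38,553,943.60 − R$12,409,300 = R$26,144,643.60.
After interest of R$11,515,872.00, pre-tax earnings = R$14,628,771.60.
Degree of combined leverage = contribution ÷ (EBIT − I) = R$38,553,943.60 ÷ R$14,628,771.60 = 2.6355.
%ΔEPS = DCL × %ΔSales = 2.6355 × -19.0% = -50.1%.

-50.1%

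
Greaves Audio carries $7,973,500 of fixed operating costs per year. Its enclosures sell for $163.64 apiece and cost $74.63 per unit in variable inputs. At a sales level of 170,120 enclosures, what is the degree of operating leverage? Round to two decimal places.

Total contribution margin = 170,120 × $89.01 = $15,142,381.20.
Subtracting fixed costs: EBIT = $15,142,381.20 − $7,973,500 = $7,168,881.20.
DOL = contribution ÷ EBIT = $15,142,381.20 ÷ $7,168,881.20 = 2.1122.

2.11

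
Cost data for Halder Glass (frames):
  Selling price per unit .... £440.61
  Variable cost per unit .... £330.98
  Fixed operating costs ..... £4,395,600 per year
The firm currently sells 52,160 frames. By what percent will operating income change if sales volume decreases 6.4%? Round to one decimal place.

-27.7%

Total contribution margin = 52,160 × £109.63 = £5,718,300.80.
EBIT = £5,718,300.80 − £4,395,600 = £1,322,700.80.
DOL = contribution ÷ EBIT = £5,718,300.80 ÷ £1,322,700.80 = 4.3232.
Operating income changes by 4.3232 × -6.4% = -27.7%.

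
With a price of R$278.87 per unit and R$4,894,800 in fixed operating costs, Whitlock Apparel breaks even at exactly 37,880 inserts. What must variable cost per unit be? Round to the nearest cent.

R$149.65

At break-even, FC = Q × (P − VC), so P − VC = R$4,894,800 ÷ 37,880 = R$129.2186.
Hence VC = price − CM = R$278.87 − R$129.2186 = R$149.65.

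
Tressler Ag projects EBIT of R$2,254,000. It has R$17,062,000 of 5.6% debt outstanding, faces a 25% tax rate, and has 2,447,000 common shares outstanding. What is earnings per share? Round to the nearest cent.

Pre-tax income = R$2,254,000 − R$955,472.00 = R$1,298,528.00.
Net income = R$1,298,528.00 × (1 − 0.25) = R$973,896.00.
Per share: R$973,896.00 / 2,447,000 shares = R$0.40.

R$0.40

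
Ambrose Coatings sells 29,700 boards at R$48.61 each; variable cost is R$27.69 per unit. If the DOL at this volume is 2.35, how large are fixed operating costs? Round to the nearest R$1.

At 29,700 units, contribution = 29,700 × R$20.92 = R$621,324.00.
DOL = contribution / EBIT, so EBIT = R$621,324.00 / 2.35 = R$264,393.19.
Fixed costs = CM − EBIT = R$621,324.00 − R$264,393.19 = R$356,931.

R$356,931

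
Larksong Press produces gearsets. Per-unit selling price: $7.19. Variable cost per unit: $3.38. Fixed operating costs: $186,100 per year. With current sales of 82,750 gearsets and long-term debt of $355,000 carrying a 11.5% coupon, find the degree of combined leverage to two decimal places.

3.57

At 82,750 units, contribution = 82,750 × $3.81 = $315,277.50.
EBIT = $315,277.50 − $186,100 = $129,177.50. Interest = $40,825.00.
DOL = $315,277.50 ÷ $129,177.50 = 2.4407; DFL = $129,177.50 ÷ $88,352.50 = 1.4621.
DCL = DOL × DFL = 2.4407 × 1.4621 = 3.5685.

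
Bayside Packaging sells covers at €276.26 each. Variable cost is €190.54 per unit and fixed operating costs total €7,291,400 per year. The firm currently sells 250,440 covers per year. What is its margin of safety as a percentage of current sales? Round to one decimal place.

Contribution margin per unit = €276.26 − €190.54 = €85.72. Break-even units = €7,291,400 ÷ €85.72 = 85,060.66; break-even revenue = 85,060.66 × €276.26 = €23,498,858.66.
Current sales = 250,440 × €276.26 = €69,186,554.40.
Margin of safety = (€69,186,554.40 − €23,498,858.66) ÷ €69,186,554.40 = 66.0%.

66.0%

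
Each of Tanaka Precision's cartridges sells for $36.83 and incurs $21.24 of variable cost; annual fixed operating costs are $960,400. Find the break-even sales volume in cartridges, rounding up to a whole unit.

Unit CM = price − variable cost = $36.83 − $21.24 = $15.59.
Break-even Q = $960,400 / $15.59 = 61,603.59 → 61,604 cartridges.

61,604 cartridges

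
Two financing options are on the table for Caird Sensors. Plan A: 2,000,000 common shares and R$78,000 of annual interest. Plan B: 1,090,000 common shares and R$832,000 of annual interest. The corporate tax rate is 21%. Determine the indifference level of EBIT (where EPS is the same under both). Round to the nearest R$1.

Set EPS_A = EPS_B: (EBIT − R$78,000)(1 − 0.21) ÷ 2,000,000 = (EBIT − R$832,000)(1 − 0.21) ÷ 1,090,000.
Cancelling (1 − t) and cross-multiplying: 1,090,000·(EBIT − 78,000) = 2,000,000·(EBIT − 832,000).
Solving, EBIT = (832,000·2,000,000 − 78,000·1,090,000) / (2,000,000 − 1,090,000) = 1,578,980,000,000 / 910,000 = 1,735,142.86.

R$1,735,143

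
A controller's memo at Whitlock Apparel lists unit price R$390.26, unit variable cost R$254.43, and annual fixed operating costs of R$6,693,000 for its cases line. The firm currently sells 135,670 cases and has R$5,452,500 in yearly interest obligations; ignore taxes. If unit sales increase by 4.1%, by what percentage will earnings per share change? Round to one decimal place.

+12.0%

Contribution at this volume is 135,670 × R$135.83 = R$18,428,056.10.
Operating income = contribution − fixed costs = R$18,428,056.10 − R$6,693,000 = R$11,735,056.10.
Interest = R$5,452,500.00, so EBIT − I = R$6,282,556.10.
Degree of combined leverage = contribution ÷ (EBIT − I) = R$18,428,056.10 ÷ R$6,282,556.10 = 2.9332.
%ΔEPS = DCL × %ΔSales = 2.9332 × +4.1% = +12.0%.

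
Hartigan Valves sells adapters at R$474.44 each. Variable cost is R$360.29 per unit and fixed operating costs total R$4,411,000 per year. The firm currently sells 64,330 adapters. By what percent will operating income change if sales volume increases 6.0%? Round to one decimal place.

Contribution at this volume is 64,330 × R$114.15 = R$7,343,269.50.
Subtracting fixed costs: EBIT = R$7,343,269.50 − R$4,411,000 = R$2,932,269.50.
Degree of operating leverage = R$7,343,269.50 / R$2,932,269.50 = 2.5043.
%ΔEBIT = DOL × %ΔSales = 2.5043 × +6.0% = +15.0%.

+15.0%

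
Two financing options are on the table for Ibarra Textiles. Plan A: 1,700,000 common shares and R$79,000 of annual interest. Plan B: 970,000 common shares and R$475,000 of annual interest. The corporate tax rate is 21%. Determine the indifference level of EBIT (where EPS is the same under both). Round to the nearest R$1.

At indifference, (EBIT − 79,000)(1 − t)/1,700,000 = (EBIT − 475,000)(1 − t)/970,000.
The (1 − t) factor cancels: (EBIT − 79,000) × 970,000 = (EBIT − 475,000) × 1,700,000.
EBIT × (1,700,000 − 970,000) = 475,000 × 1,700,000 − 79,000 × 970,000 = 730,870,000,000, so EBIT = 730,870,000,000 ÷ 730,000 = 1,001,191.78.

R$1,001,192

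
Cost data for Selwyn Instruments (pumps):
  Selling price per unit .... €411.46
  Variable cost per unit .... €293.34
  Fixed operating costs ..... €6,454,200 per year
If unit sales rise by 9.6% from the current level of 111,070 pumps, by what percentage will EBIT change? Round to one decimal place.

+18.9%

Total contribution margin = 111,070 × €118.12 = €13,119,588.40.
Subtracting fixed costs: EBIT = €13,119,588.40 − €6,454,200 = €6,665,388.40.
So DOL = total CM / EBIT = €13,119,588.40 / €6,665,388.40 = 1.9683.
Operating income changes by 1.9683 × +9.6% = +18.9%.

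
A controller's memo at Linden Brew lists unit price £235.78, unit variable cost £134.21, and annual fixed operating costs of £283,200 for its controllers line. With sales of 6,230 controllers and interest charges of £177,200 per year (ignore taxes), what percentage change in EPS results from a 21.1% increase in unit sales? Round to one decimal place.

+77.5%

At 6,230 units, contribution = 6,230 × £101.57 = £632,781.10.
Operating income = contribution − fixed costs = £632,781.10 − £283,200 = £349,581.10.
After interest of £177,200.00, pre-tax earnings = £172,381.10.
Degree of combined leverage = contribution ÷ (EBIT − I) = £632,781.10 ÷ £172,381.10 = 3.6708.
%ΔEPS = DCL × %ΔSales = 3.6708 × +21.1% = +77.5%.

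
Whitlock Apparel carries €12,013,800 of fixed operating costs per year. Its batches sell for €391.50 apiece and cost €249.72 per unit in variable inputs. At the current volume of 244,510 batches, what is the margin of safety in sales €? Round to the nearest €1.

Contribution margin per unit = €391.50 − €249.72 = €141.78. Break-even units = €12,013,800 ÷ €141.78 = 84,735.51; break-even revenue = 84,735.51 × €391.50 = €33,173,950.49.
Actual sales revenue = 244,510 × €391.50 = €95,725,665.00.
Margin of safety = €95,725,665.00 − €33,173,950.49 = €62,551,715.

€62,551,715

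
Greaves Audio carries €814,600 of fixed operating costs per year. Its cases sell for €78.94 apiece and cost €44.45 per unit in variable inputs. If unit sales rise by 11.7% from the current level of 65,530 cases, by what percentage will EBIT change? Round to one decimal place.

+18.3%

Total contribution margin = 65,530 × €34.49 = €2,260,129.70.
Subtracting fixed costs: EBIT = €2,260,129.70 − €814,600 = €1,445,529.70.
DOL = contribution ÷ EBIT = €2,260,129.70 ÷ €1,445,529.70 = 1.5635.
Operating income changes by 1.5635 × +11.7% = +18.3%.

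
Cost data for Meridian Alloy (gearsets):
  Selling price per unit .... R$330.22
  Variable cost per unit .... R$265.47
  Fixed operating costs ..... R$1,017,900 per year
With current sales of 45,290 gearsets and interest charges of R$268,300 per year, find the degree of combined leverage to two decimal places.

1.78

Contribution at this volume is 45,290 × R$64.75 = R$2,932,527.50.
Operating income = contribution − fixed costs = R$2,932,527.50 − R$1,017,900 = R$1,914,627.50. Interest = R$268,300.00, so EBIT − I = R$1,646,327.50.
DCL = contribution ÷ (EBIT − I) = R$2,932,527.50 ÷ R$1,646,327.50 = 1.7813.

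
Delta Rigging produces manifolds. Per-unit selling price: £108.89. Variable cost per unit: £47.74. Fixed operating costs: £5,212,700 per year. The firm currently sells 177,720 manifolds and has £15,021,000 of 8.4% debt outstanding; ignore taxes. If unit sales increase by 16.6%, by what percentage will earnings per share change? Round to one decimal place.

Total contribution margin = 177,720 × £61.15 = £10,867,578.00.
Operating income = contribution − fixed costs = £10,867,578.00 − £5,212,700 = £5,654,878.00.
After interest of £1,261,764.00, pre-tax earnings = £4,393,114.00.
DCL = total CM / (EBIT − I) = £10,867,578.00 / £4,393,114.00 = 2.4738.
EPS therefore changes by 2.4738 × (+16.6%) = +41.1%.

+41.1%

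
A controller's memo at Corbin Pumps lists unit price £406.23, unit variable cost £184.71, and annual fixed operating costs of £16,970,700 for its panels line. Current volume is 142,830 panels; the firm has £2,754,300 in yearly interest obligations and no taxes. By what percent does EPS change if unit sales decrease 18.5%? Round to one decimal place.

Contribution at this volume is 142,830 × £221.52 = £31,639,701.60.
EBIT = £31,639,701.60 − £16,970,700 = £14,669,001.60.
After interest of £2,754,300.00, pre-tax earnings = £11,914,701.60.
Degree of combined leverage = contribution ÷ (EBIT − I) = £31,639,701.60 ÷ £11,914,701.60 = 2.6555.
%ΔEPS = DCL × %ΔSales = 2.6555 × -18.5% = -49.1%.

-49.1%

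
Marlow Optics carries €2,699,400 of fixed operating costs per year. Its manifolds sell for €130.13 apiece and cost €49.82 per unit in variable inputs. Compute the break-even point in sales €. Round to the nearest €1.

Contribution margin per unit = €130.13 − €49.82 = €80.31, a CM ratio of €80.31 ÷ €130.13 = 0.6172.
Break-even revenue = fixed costs × price ÷ CM = €2,699,400 × €130.13 ÷ €80.31 = €4,373,962.

€4,373,962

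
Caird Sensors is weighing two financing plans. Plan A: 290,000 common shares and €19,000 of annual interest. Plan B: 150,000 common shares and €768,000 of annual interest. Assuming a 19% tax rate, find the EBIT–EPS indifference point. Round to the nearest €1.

At indifference, (EBIT − 19,000)(1 − t)/290,000 = (EBIT − 768,000)(1 − t)/150,000.
The (1 − t) factor cancels: (EBIT − 19,000) × 150,000 = (EBIT − 768,000) × 290,000.
Solving, EBIT = (768,000·290,000 − 19,000·150,000) / (290,000 − 150,000) = 219,870,000,000 / 140,000 = 1,570,500.00.

€1,570,500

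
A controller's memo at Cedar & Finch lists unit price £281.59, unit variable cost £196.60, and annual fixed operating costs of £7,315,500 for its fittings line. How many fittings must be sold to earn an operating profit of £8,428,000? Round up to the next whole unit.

185,240 fittings

Contribution margin per unit = £281.59 − £196.60 = £84.99.
Required volume = (fixed costs + target profit) ÷ CM = (£7,315,500 + £8,428,000) ÷ £84.99 = 185,239.44, so 185,240 fittings.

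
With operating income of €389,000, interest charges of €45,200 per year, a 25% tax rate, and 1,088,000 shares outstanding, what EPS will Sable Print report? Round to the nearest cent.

€0.24

Interest = €45,200.00, so EBT = €389,000 − €45,200.00 = €343,800.00.
After tax at 25%: net income = €343,800.00 × 0.75 = €257,850.00.
Per share: €257,850.00 / 1,088,000 shares = €0.24.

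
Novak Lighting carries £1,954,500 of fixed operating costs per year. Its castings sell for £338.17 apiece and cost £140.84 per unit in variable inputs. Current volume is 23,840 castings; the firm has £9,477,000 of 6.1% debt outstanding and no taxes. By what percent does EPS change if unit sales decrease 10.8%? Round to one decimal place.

-23.4%

Contribution at this volume is 23,840 × £197.33 = £4,704,347.20.
Subtracting fixed costs: EBIT = £4,704,347.20 − £1,954,500 = £2,749,847.20.
After interest of £578,097.00, pre-tax earnings = £2,171,750.20.
DCL = total CM / (EBIT − I) = £4,704,347.20 / £2,171,750.20 = 2.1662.
%ΔEPS = DCL × %ΔSales = 2.1662 × -10.8% = -23.4%.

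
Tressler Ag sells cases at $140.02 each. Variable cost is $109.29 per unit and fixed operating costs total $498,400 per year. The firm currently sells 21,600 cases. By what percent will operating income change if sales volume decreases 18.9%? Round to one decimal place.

-75.9%

Contribution at this volume is 21,600 × $30.73 = $663,768.00.
EBIT = $663,768.00 − $498,400 = $165,368.00.
DOL = contribution ÷ EBIT = $663,768.00 ÷ $165,368.00 = 4.0139.
%ΔEBIT = DOL × %ΔSales = 4.0139 × -18.9% = -75.9%.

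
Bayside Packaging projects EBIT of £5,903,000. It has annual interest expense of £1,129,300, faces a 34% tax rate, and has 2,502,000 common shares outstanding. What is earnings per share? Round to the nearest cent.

Interest = £1,129,300.00, so EBT = £5,903,000 − £1,129,300.00 = £4,773,700.00.
Net income = £4,773,700.00 × (1 − 0.34) = £3,150,642.00.
Per share: £3,150,642.00 / 2,502,000 shares = £1.26.

£1.26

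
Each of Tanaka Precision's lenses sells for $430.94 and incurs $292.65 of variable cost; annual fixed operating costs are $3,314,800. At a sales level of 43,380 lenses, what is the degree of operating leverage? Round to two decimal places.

Total contribution margin = 43,380 × $138.29 = $5,999,020.20.
EBIT = $5,999,020.20 − $3,314,800 = $2,684,220.20.
DOL = contribution ÷ EBIT = $5,999,020.20 ÷ $2,684,220.20 = 2.2349.

2.23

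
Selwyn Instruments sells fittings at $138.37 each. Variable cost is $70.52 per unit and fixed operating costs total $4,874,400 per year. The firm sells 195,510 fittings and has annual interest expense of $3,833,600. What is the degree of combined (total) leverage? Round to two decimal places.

2.91

Total contribution margin = 195,510 × $67.85 = $13,265,353.50.
Subtracting fixed costs: EBIT = $13,265,353.50 − $4,874,400 = $8,390,953.50. Interest = $3,833,600.00, so EBIT − I = $4,557,353.50.
DCL = contribution ÷ (EBIT − I) = $13,265,353.50 ÷ $4,557,353.50 = 2.9108.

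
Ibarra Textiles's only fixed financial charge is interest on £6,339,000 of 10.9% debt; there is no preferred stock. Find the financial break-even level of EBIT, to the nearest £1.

£690,951

Annual interest = 10.9% × £6,339,000 = £690,951.00.
With no preferred dividends, EPS = 0 when EBIT exactly covers interest, so the financial break-even EBIT is £690,951.00.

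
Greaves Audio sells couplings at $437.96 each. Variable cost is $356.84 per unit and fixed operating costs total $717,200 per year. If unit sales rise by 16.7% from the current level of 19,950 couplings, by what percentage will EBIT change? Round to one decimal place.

At 19,950 units, contribution = 19,950 × $81.12 = $1,618,344.00.
EBIT = $1,618,344.00 − $717,200 = $901,144.00.
DOL = contribution ÷ EBIT = $1,618,344.00 ÷ $901,144.00 = 1.7959.
So EBIT moves 1.7959 × (+16.7%) = +30.0%.

+30.0%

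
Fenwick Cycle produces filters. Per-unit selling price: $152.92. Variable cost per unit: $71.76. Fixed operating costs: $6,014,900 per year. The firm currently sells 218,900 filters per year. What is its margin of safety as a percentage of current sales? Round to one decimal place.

66.1%

Contribution margin per unit = $152.92 − $71.76 = $81.16. Break-even units = $6,014,900 ÷ $81.16 = 74,111.63; break-even revenue = 74,111.63 × $152.92 = $11,333,150.67.
Actual sales revenue = 218,900 × $152.92 = $33,474,188.00.
Margin of safety = ($33,474,188.00 − $11,333,150.67) ÷ $33,474,188.00 = 66.1%.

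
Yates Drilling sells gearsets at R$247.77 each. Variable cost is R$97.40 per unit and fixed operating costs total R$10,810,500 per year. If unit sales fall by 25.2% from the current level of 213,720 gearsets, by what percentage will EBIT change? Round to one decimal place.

-38.0%

Contribution at this volume is 213,720 × R$150.37 = R$32,137,076.40.
EBIT = R$32,137,076.40 − R$10,810,500 = R$21,326,576.40.
Degree of operating leverage = R$32,137,076.40 / R$21,326,576.40 = 1.5069.
%ΔEBIT = DOL × %ΔSales = 1.5069 × -25.2% = -38.0%.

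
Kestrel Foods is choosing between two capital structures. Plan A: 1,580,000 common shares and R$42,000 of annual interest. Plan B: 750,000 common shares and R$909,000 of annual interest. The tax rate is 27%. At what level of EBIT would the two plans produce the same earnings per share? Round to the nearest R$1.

Set EPS_A = EPS_B: (EBIT − R$42,000)(1 − 0.27) ÷ 1,580,000 = (EBIT − R$909,000)(1 − 0.27) ÷ 750,000.
The (1 − t) factor cancels: (EBIT − 42,000) × 750,000 = (EBIT − 909,000) × 1,580,000.
Solving, EBIT = (909,000·1,580,000 − 42,000·750,000) / (1,580,000 − 750,000) = 1,404,720,000,000 / 830,000 = 1,692,433.73.

R$1,692,434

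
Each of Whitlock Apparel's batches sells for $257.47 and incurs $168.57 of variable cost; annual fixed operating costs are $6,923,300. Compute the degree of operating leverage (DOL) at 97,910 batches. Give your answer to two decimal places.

4.89

At 97,910 units, contribution = 97,910 × $88.90 = $8,704,199.00.
EBIT = $8,704,199.00 − $6,923,300 = $1,780,899.00.
Degree of operating leverage = $8,704,199.00 / $1,780,899.00 = 4.8875.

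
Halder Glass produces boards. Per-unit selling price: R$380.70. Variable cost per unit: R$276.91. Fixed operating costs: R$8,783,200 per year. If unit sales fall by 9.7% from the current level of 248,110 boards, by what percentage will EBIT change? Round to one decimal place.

-14.7%

At 248,110 units, contribution = 248,110 × R$103.79 = R$25,751,336.90.
Subtracting fixed costs: EBIT = R$25,751,336.90 − R$8,783,200 = R$16,968,136.90.
DOL = contribution ÷ EBIT = R$25,751,336.90 ÷ R$16,968,136.90 = 1.5176.
%ΔEBIT = DOL × %ΔSales = 1.5176 × -9.7% = -14.7%.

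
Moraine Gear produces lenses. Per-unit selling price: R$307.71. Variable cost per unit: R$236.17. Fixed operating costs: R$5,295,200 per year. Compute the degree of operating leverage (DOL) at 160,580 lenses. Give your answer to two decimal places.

1.86

At 160,580 units, contribution = 160,580 × R$71.54 = R$11,487,893.20.
Operating income = contribution − fixed costs = R$11,487,893.20 − R$5,295,200 = R$6,192,693.20.
DOL = contribution ÷ EBIT = R$11,487,893.20 ÷ R$6,192,693.20 = 1.8551.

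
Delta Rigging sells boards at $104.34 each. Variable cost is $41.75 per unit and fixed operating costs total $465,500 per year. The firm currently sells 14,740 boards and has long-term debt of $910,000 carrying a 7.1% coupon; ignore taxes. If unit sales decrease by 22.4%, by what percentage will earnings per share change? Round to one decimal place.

Total contribution margin = 14,740 × $62.59 = $922,576.60.
EBIT = $922,576.60 − $465,500 = $457,076.60.
Interest = $64,610.00, so EBIT − I = $392,466.60.
DCL = total CM / (EBIT − I) = $922,576.60 / $392,466.60 = 2.3507.
%ΔEPS = DCL × %ΔSales = 2.3507 × -22.4% = -52.7%.

-52.7%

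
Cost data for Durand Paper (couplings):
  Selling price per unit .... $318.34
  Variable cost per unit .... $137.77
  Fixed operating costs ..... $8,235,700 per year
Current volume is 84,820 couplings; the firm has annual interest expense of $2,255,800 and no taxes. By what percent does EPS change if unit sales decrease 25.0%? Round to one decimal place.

-79.4%

Contribution at this volume is 84,820 × $180.57 = $15,315,947.40.
Operating income = contribution − fixed costs = $15,315,947.40 − $8,235,700 = $7,080,247.40.
After interest of $2,255,800.00, pre-tax earnings = $4,824,447.40.
Degree of combined leverage = contribution ÷ (EBIT − I) = $15,315,947.40 ÷ $4,824,447.40 = 3.1747.
%ΔEPS = DCL × %ΔSales = 3.1747 × -25.0% = -79.4%.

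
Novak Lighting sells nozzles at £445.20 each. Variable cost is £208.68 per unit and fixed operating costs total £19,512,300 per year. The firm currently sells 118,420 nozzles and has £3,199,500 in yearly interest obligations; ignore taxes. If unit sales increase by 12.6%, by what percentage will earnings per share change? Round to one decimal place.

Total contribution margin = 118,420 × £236.52 = £28,008,698.40.
Subtracting fixed costs: EBIT = £28,008,698.40 − £19,512,300 = £8,496,398.40.
Interest = £3,199,500.00, so EBIT − I = £5,296,898.40.
Degree of combined leverage = contribution ÷ (EBIT − I) = £28,008,698.40 ÷ £5,296,898.40 = 5.2878.
%ΔEPS = DCL × %ΔSales = 5.2878 × +12.6% = +66.6%.

+66.6%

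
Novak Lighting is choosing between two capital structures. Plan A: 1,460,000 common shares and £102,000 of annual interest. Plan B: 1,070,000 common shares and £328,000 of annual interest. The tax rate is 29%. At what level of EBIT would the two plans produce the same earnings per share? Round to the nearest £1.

Set EPS_A = EPS_B: (EBIT − £102,000)(1 − 0.29) ÷ 1,460,000 = (EBIT − £328,000)(1 − 0.29) ÷ 1,070,000.
Cancelling (1 − t) and cross-multiplying: 1,070,000·(EBIT − 102,000) = 1,460,000·(EBIT − 328,000).
EBIT × (1,460,000 − 1,070,000) = 328,000 × 1,460,000 − 102,000 × 1,070,000 = 369,740,000,000, so EBIT = 369,740,000,000 ÷ 390,000 = 948,051.28.

£948,051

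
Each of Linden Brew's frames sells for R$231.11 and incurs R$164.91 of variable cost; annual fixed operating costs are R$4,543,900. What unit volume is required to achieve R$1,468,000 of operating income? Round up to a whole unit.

Each unit contributes R$231.11 − R$164.91 = R$66.20.
Need Q such that Q × R$66.20 − R$4,543,900 = R$1,468,000, i.e. Q = R$6,011,900 / R$66.20 = 90,814.20 → 90,815.

90,815 frames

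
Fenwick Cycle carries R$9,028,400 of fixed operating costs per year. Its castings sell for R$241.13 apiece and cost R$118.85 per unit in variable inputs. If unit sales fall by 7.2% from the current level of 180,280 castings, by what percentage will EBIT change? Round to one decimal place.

Contribution at this volume is 180,280 × R$122.28 = R$22,044,638.40.
Subtracting fixed costs: EBIT = R$22,044,638.40 − R$9,028,400 = R$13,016,238.40.
Degree of operating leverage = R$22,044,638.40 / R$13,016,238.40 = 1.6936.
%ΔEBIT = DOL × %ΔSales = 1.6936 × -7.2% = -12.2%.

-12.2%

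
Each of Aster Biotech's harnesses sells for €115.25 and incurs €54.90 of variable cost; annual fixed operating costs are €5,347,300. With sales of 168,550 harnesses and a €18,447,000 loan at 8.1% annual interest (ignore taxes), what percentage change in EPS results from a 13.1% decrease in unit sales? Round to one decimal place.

-40.0%

Contribution at this volume is 168,550 × €60.35 = €10,171,992.50.
EBIT = €10,171,992.50 − €5,347,300 = €4,824,692.50.
After interest of €1,494,207.00, pre-tax earnings = €3,330,485.50.
DCL = total CM / (EBIT − I) = €10,171,992.50 / €3,330,485.50 = 3.0542.
EPS therefore changes by 3.0542 × (-13.1%) = -40.0%.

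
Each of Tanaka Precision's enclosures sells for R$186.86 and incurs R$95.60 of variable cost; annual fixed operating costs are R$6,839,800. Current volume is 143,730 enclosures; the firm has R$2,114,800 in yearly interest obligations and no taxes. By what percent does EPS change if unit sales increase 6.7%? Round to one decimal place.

+21.1%

Total contribution margin = 143,730 × R$91.26 = R$13,116,799.80.
Operating income = contribution − fixed costs = R$13,116,799.80 − R$6,839,800 = R$6,276,999.80.
After interest of R$2,114,800.00, pre-tax earnings = R$4,162,199.80.
Degree of combined leverage = contribution ÷ (EBIT − I) = R$13,116,799.80 ÷ R$4,162,199.80 = 3.1514.
%ΔEPS = DCL × %ΔSales = 3.1514 × +6.7% = +21.1%.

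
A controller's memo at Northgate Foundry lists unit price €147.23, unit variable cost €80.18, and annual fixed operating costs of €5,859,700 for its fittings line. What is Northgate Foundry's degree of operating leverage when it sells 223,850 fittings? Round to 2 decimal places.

1.64

Total contribution margin = 223,850 × €67.05 = €15,009,142.50.
EBIT = €15,009,142.50 − €5,859,700 = €9,149,442.50.
DOL = contribution ÷ EBIT = €15,009,142.50 ÷ €9,149,442.50 = 1.6404.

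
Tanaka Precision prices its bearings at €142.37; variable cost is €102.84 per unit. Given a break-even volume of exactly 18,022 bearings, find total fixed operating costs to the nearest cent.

Each unit contributes €142.37 − €102.84 = €39.53.
Fixed costs = break-even units × CM = 18,022 × €39.53 = €712,409.66.

€712,409.66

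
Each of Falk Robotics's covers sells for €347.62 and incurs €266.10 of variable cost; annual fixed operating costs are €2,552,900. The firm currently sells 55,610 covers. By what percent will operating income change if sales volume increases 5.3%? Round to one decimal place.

+12.1%

Contribution at this volume is 55,610 × €81.52 = €4,533,327.20.
EBIT = €4,533,327.20 − €2,552,900 = €1,980,427.20.
DOL = contribution ÷ EBIT = €4,533,327.20 ÷ €1,980,427.20 = 2.2891.
Operating income changes by 2.2891 × +5.3% = +12.1%.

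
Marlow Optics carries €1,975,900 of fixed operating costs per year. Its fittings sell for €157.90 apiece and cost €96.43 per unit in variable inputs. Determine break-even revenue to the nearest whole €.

€5,075,559

CM per unit = €157.90 − €96.43 = €61.47; CM ratio = €61.47 / €157.90 = 0.3893.
Break-even sales = FC ÷ CM ratio = €1,975,900 × €157.90 / €61.47 = €5,075,559.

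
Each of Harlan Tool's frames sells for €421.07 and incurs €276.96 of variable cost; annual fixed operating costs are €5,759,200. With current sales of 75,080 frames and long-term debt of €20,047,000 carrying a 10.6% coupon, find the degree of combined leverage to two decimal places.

3.69

Contribution at this volume is 75,080 × €144.11 = €10,819,778.80.
Operating income = contribution − fixed costs = €10,819,778.80 − €5,759,200 = €5,060,578.80. Interest = €2,124,982.00.
DOL = €10,819,778.80 ÷ €5,060,578.80 = 2.1381; DFL = €5,060,578.80 ÷ €2,935,596.80 = 1.7239.
Combined leverage = 2.1381 × 1.7239 = 3.6859.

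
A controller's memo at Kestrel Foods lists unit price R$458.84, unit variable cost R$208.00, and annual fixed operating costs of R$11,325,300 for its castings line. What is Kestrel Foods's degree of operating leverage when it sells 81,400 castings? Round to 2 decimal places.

Total contribution margin = 81,400 × R$250.84 = R$20,418,376.00.
Subtracting fixed costs: EBIT = R$20,418,376.00 − R$11,325,300 = R$9,093,076.00.
DOL = contribution ÷ EBIT = R$20,418,376.00 ÷ R$9,093,076.00 = 2.2455.

2.25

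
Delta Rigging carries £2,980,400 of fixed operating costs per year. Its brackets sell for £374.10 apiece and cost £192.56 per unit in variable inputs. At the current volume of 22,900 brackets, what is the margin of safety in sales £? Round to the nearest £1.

Each unit contributes £374.10 − £192.56 = £181.54. Break-even units = £2,980,400 ÷ £181.54 = 16,417.32; break-even revenue = 16,417.32 × £374.10 = £6,141,718.85.
Actual sales revenue = 22,900 × £374.10 = £8,566,890.00.
Margin of safety = £8,566,890.00 − £6,141,718.85 = £2,425,171.

£2,425,171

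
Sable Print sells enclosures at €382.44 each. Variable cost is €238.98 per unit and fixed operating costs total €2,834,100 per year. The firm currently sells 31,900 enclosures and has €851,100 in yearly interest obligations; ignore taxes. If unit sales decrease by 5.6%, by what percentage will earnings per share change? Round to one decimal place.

-28.8%

Contribution at this volume is 31,900 × €143.46 = €4,576,374.00.
Operating income = contribution − fixed costs = €4,576,374.00 − €2,834,100 = €1,742,274.00.
Interest = €851,100.00, so EBIT − I = €891,174.00.
Degree of combined leverage = contribution ÷ (EBIT − I) = €4,576,374.00 ÷ €891,174.00 = 5.1352.
%ΔEPS = DCL × %ΔSales = 5.1352 × -5.6% = -28.8%.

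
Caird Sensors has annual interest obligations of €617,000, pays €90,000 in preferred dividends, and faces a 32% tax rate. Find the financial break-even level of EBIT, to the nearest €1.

Grossing the preferred dividend up to pre-tax terms: €90,000 / (1 − 0.32) = €132,352.94.
EPS = 0 when EBIT covers interest plus the pre-tax preferred burden: €617,000 + €132,352.94 = €749,352.94.

€749,353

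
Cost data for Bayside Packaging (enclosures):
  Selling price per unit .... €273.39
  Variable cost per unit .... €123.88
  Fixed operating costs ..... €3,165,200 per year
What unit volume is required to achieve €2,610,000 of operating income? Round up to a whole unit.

38,628 enclosures

Each unit contributes €273.39 − €123.88 = €149.51.
Units = (FC + target) / CM = (€3,165,200 + €2,610,000) / €149.51 = 38,627.52, so 38,628 enclosures.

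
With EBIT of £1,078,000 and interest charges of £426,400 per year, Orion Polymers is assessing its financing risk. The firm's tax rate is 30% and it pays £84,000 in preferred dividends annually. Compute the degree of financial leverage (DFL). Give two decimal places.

Annual interest charges come to £426,400.00.
Pre-tax preferred-dividend burden = £84,000 ÷ (1 − 0.30) = £120,000.00.
DFL = EBIT ÷ [EBIT − I − D_p/(1−t)] = £1,078,000 ÷ [£1,078,000 − £426,400.00 − £120,000.00] = £1,078,000 ÷ £531,600.00 = 2.0278.

2.03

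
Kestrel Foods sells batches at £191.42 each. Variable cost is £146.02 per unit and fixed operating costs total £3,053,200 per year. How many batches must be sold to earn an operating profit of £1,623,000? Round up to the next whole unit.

103,000 batches

Unit CM = price − variable cost = £191.42 − £146.02 = £45.40.
Need Q such that Q × £45.40 − £3,053,200 = £1,623,000, i.e. Q = £4,676,200 / £45.40 = 103,000.00 → 103,000.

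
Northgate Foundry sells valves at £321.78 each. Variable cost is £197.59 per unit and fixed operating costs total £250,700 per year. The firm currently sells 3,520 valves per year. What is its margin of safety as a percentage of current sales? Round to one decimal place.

Contribution margin per unit = £321.78 − £197.59 = £124.19. Break-even units = £250,700 ÷ £124.19 = 2,018.68; break-even revenue = 2,018.68 × £321.78 = £649,571.19.
Current sales = 3,520 × £321.78 = £1,132,665.60.
Margin of safety = (£1,132,665.60 − £649,571.19) ÷ £1,132,665.60 = 42.7%.

42.7%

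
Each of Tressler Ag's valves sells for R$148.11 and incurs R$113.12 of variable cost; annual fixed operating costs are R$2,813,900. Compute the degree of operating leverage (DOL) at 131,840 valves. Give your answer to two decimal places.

2.56

Total contribution margin = 131,840 × R$34.99 = R$4,613,081.60.
Subtracting fixed costs: EBIT = R$4,613,081.60 − R$2,813,900 = R$1,799,181.60.
Degree of operating leverage = R$4,613,081.60 / R$1,799,181.60 = 2.5640.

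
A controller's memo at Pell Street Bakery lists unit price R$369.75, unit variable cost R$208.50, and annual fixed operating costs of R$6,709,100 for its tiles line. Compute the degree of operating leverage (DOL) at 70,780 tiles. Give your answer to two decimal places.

2.43

At 70,780 units, contribution = 70,780 × R$161.25 = R$11,413,275.00.
Subtracting fixed costs: EBIT = R$11,413,275.00 − R$6,709,100 = R$4,704,175.00.
Degree of operating leverage = R$11,413,275.00 / R$4,704,175.00 = 2.4262.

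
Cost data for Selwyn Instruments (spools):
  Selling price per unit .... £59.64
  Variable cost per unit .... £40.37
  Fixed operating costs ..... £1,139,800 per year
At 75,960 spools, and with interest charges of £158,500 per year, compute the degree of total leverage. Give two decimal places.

8.85

At 75,960 units, contribution = 75,960 × £19.27 = £1,463,749.20.
Subtracting fixed costs: EBIT = £1,463,749.20 − £1,139,800 = £323,949.20. Interest = £158,500.00.
DOL = £1,463,749.20 ÷ £323,949.20 = 4.5185; DFL = £323,949.20 ÷ £165,449.20 = 1.9580.
DCL = DOL × DFL = 4.5185 × 1.9580 = 8.8472.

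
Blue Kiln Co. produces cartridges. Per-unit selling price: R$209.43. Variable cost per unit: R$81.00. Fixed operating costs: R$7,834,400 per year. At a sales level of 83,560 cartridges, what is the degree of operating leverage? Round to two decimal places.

3.70

Contribution at this volume is 83,560 × R$128.43 = R$10,731,610.80.
Operating income = contribution − fixed costs = R$10,731,610.80 − R$7,834,400 = R$2,897,210.80.
So DOL = total CM / EBIT = R$10,731,610.80 / R$2,897,210.80 = 3.7041.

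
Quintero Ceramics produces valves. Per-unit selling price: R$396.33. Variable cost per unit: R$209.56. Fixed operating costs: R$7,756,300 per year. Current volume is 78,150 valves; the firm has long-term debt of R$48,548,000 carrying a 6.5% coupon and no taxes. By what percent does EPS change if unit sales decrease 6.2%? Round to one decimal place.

-24.6%

At 78,150 units, contribution = 78,150 × R$186.77 = R$14,596,075.50.
Subtracting fixed costs: EBIT = R$14,596,075.50 − R$7,756,300 = R$6,839,775.50.
Interest = R$3,155,620.00, so EBIT − I = R$3,684,155.50.
Degree of combined leverage = contribution ÷ (EBIT − I) = R$14,596,075.50 ÷ R$3,684,155.50 = 3.9619.
%ΔEPS = DCL × %ΔSales = 3.9619 × -6.2% = -24.6%.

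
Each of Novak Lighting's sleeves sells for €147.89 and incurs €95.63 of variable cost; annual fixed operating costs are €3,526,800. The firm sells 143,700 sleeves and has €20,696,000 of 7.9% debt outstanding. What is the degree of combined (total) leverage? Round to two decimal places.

At 143,700 units, contribution = 143,700 × €52.26 = €7,509,762.00.
EBIT = €7,509,762.00 − €3,526,800 = €3,982,962.00. Interest = €1,634,984.00, so EBIT − I = €2,347,978.00.
DCL = contribution ÷ (EBIT − I) = €7,509,762.00 ÷ €2,347,978.00 = 3.1984.

3.20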